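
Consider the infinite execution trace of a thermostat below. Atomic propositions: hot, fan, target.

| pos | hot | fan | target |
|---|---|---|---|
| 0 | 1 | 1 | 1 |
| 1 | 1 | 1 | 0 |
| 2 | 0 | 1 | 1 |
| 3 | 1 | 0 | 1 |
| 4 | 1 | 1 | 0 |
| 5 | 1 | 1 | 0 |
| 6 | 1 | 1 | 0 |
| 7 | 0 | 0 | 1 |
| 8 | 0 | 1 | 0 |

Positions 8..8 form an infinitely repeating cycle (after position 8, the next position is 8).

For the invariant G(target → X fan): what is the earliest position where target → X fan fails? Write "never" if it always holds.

Check target → X fan at each position in order: 0 ✓, 1 ✓.
At position 2 the labels are {fan, target} and the next position 3 has {hot, target}, so target → X fan is false there. This is the first violation.

2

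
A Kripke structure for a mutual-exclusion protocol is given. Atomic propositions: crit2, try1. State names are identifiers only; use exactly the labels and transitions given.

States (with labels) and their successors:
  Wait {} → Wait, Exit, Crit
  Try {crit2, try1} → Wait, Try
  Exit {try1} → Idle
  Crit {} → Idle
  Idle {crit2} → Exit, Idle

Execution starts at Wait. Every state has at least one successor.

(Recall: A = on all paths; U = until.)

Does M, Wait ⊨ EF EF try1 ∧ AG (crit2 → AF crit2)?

Yes

States satisfying EF try1: {Wait, Try, Exit, Crit, Idle}.
States satisfying EF EF try1: {Wait, Try, Exit, Crit, Idle}.
States satisfying crit2 → AF crit2: {Wait, Try, Exit, Crit, Idle}.
States satisfying AG (crit2 → AF crit2): {Wait, Try, Exit, Crit, Idle}.
States satisfying EF EF try1 ∧ AG (crit2 → AF crit2): {Wait, Try, Exit, Crit, Idle}.
Wait ∈ Sat(EF EF try1 ∧ AG (crit2 → AF crit2)).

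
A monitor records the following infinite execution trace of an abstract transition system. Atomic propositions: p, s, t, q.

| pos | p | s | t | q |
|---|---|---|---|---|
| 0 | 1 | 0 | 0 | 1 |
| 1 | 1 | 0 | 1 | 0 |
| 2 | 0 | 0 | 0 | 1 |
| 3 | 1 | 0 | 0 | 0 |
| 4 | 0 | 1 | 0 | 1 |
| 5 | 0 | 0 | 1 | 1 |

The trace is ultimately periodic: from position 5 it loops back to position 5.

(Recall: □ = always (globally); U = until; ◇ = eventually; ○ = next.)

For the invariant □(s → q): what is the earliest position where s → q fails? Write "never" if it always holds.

s → q holds at every position 0..5, and those are all the positions the trace ever visits, so the invariant □(s → q) is never violated.

never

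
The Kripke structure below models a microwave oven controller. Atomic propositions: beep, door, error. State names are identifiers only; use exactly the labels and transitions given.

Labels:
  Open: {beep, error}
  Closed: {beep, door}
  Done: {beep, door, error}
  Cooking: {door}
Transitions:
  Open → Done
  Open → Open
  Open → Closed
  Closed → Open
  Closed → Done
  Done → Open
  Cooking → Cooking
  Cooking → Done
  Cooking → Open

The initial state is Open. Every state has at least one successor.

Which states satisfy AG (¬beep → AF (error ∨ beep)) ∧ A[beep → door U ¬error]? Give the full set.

{Closed}

States satisfying ¬beep → AF (error ∨ beep): {Open, Closed, Done}.
States satisfying AG (¬beep → AF (error ∨ beep)): {Open, Closed, Done}.
States satisfying beep → door: {Closed, Done, Cooking}.
States satisfying ¬error: {Closed, Cooking}.
States satisfying A[beep → door U ¬error]: {Closed, Cooking}.
States satisfying AG (¬beep → AF (error ∨ beep)) ∧ A[beep → door U ¬error]: {Closed}.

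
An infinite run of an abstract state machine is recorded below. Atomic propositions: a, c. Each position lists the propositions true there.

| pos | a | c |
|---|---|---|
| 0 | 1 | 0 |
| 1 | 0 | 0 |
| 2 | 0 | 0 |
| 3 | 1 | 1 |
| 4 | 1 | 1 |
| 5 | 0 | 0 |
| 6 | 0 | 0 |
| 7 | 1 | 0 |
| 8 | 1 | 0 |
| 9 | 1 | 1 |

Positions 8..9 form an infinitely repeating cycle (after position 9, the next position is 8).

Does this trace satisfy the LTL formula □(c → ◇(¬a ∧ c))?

Violated

c → ◇(¬a ∧ c) must hold at every position from 0 onward. It fails at position 3, so □(c → ◇(¬a ∧ c)) is false.
Positions where c holds: 3, 4, 9.
Check ◇(¬a ∧ c) at each: 3→fails, 4→fails, 9→fails.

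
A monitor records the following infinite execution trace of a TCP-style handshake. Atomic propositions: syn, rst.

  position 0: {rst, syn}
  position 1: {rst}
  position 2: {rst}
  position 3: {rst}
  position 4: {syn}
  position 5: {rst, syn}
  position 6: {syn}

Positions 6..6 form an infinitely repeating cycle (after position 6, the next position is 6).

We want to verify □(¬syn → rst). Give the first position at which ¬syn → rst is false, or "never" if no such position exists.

¬syn → rst holds at every position 0..6, and those are all the positions the trace ever visits, so the invariant □(¬syn → rst) is never violated.

never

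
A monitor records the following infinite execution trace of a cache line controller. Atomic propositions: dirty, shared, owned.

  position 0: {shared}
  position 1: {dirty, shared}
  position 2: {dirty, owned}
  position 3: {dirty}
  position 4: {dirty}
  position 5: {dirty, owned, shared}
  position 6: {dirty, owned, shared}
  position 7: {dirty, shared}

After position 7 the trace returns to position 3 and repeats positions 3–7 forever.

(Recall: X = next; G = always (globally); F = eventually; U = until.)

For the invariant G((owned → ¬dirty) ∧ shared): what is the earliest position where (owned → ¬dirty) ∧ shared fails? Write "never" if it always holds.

Check (owned → ¬dirty) ∧ shared at each position in order: 0 ✓, 1 ✓.
At position 2 the labels are {dirty, owned}, so (owned → ¬dirty) ∧ shared is false there. This is the first violation.

2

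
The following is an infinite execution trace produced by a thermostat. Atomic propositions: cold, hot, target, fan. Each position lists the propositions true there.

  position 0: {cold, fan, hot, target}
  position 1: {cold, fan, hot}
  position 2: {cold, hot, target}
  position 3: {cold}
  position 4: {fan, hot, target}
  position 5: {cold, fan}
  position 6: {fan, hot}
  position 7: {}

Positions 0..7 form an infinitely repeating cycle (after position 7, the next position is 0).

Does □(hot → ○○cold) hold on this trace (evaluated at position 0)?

hot → ○○cold must hold at every position from 0 onward. It fails at position 2, so □(hot → ○○cold) is false.
Positions where hot holds: 0, 1, 2, 4, 6.
Check ○○cold at each: 0→ok, 1→ok, 2→fails, 4→fails, 6→ok.

No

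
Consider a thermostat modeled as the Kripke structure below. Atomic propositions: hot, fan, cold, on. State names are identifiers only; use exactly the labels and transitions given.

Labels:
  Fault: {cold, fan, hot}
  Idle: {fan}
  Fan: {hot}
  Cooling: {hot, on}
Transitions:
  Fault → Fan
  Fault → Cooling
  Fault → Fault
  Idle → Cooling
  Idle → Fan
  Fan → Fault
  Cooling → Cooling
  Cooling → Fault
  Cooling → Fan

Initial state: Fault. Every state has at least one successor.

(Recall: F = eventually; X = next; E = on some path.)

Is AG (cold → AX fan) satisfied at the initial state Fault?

Does not hold

States satisfying cold → AX fan: {Idle, Fan, Cooling}.
States satisfying AG (cold → AX fan): ∅.
Fault is reachable from Fault and violates cold → AX fan, so AG fails at Fault.
Fault ∉ Sat(AG (cold → AX fan)).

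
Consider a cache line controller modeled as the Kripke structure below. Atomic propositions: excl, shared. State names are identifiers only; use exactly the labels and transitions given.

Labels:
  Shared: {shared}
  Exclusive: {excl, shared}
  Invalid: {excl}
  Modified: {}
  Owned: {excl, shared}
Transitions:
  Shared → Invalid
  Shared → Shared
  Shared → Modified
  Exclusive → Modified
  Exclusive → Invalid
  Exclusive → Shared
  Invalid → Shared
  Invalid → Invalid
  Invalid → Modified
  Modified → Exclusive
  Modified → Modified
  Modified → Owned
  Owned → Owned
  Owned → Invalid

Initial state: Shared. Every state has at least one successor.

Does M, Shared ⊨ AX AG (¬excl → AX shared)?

No

States satisfying AG (¬excl → AX shared): ∅.
States satisfying AX AG (¬excl → AX shared): ∅.
Shared ∉ Sat(AX AG (¬excl → AX shared)).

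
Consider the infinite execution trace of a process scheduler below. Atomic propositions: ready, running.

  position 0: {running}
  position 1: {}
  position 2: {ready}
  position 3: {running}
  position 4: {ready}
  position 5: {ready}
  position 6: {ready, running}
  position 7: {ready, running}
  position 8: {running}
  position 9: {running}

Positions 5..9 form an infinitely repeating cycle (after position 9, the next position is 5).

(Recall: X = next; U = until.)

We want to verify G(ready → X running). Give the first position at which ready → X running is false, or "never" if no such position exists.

Check ready → X running at each position in order: 0 ✓, 1 ✓, 2 ✓, 3 ✓.
At position 4 the labels are {ready} and the next position 5 has {ready}, so ready → X running is false there. This is the first violation.

4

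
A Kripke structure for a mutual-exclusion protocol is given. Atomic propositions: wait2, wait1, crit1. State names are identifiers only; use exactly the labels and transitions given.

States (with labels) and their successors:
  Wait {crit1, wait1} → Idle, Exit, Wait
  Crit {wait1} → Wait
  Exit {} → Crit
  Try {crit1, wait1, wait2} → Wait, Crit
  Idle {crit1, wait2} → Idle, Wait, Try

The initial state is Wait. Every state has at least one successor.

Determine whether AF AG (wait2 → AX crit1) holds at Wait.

No

States satisfying AG (wait2 → AX crit1): ∅.
States satisfying AF AG (wait2 → AX crit1): ∅.
There is a path from Wait along which AG (wait2 → AX crit1) never holds.
Wait ∉ Sat(AF AG (wait2 → AX crit1)).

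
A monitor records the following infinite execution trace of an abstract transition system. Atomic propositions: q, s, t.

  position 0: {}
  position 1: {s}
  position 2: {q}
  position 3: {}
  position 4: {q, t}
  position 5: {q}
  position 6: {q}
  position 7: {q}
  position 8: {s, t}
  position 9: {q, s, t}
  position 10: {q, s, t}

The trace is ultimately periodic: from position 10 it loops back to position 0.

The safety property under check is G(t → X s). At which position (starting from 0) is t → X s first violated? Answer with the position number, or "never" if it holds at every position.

Check t → X s at each position in order: 0 ✓, 1 ✓, 2 ✓, 3 ✓.
At position 4 the labels are {q, t} and the next position 5 has {q}, so t → X s is false there. This is the first violation.

4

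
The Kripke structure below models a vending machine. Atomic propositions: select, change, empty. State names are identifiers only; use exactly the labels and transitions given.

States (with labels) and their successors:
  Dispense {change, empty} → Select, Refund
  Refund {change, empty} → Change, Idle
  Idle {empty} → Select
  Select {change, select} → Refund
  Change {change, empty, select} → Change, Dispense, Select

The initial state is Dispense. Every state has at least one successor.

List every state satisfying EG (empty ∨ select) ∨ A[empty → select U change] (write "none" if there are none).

States satisfying empty ∨ select: {Dispense, Refund, Idle, Select, Change}.
States satisfying EG (empty ∨ select): {Dispense, Refund, Idle, Select, Change}.
States satisfying empty → select: {Select, Change}.
States satisfying change: {Dispense, Refund, Select, Change}.
States satisfying A[empty → select U change]: {Dispense, Refund, Select, Change}.
States satisfying EG (empty ∨ select) ∨ A[empty → select U change]: {Dispense, Refund, Idle, Select, Change}.

{Dispense, Refund, Idle, Select, Change}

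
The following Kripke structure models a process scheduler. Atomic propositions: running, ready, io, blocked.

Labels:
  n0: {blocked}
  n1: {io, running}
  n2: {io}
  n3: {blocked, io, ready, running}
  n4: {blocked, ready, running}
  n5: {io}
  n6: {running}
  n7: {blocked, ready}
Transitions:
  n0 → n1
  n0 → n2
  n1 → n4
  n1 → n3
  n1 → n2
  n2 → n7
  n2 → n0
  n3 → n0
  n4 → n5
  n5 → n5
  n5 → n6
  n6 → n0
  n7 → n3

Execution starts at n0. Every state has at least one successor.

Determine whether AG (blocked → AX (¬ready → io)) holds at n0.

No

States satisfying blocked → AX (¬ready → io): {n0, n1, n2, n4, n5, n6, n7}.
States satisfying AG (blocked → AX (¬ready → io)): ∅.
n3 is reachable from n0 and violates blocked → AX (¬ready → io), so AG fails at n0.
n0 ∉ Sat(AG (blocked → AX (¬ready → io))).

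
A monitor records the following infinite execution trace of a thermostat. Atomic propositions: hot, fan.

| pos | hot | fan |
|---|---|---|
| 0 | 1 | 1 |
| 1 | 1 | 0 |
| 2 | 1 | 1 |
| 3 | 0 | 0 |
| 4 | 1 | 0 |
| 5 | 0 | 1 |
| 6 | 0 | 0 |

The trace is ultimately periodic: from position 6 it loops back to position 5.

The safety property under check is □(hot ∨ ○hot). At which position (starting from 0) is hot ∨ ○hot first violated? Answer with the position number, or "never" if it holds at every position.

Check hot ∨ ○hot at each position in order: 0 ✓, 1 ✓, 2 ✓, 3 ✓, 4 ✓.
At position 5 the labels are {fan} and the next position 6 has {}, so hot ∨ ○hot is false there. This is the first violation.

5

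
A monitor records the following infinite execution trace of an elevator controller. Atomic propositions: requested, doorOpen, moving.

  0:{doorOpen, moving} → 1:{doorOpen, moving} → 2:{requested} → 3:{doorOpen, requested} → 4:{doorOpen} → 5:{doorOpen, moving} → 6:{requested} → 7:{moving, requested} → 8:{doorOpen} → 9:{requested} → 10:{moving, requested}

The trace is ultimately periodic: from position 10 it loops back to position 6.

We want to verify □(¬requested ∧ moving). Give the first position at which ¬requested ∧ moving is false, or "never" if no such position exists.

2

Check ¬requested ∧ moving at each position in order: 0 ✓, 1 ✓.
At position 2 the labels are {requested}, so ¬requested ∧ moving is false there. This is the first violation.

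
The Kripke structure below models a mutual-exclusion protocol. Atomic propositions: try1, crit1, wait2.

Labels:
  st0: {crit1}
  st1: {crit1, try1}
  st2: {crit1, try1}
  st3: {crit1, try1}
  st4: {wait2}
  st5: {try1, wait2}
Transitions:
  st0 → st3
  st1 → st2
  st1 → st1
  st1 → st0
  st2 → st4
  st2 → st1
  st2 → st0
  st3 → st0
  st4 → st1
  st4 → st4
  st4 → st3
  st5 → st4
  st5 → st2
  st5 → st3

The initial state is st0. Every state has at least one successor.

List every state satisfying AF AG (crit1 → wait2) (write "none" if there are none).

none

States satisfying AG (crit1 → wait2): ∅.
States satisfying AF AG (crit1 → wait2): ∅.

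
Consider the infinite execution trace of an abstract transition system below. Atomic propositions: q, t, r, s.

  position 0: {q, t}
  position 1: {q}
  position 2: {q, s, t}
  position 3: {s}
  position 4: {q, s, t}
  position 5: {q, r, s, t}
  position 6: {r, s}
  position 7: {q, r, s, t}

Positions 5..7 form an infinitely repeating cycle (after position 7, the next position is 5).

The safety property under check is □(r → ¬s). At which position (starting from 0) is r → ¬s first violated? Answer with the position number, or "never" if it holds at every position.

Check r → ¬s at each position in order: 0 ✓, 1 ✓, 2 ✓, 3 ✓, 4 ✓.
At position 5 the labels are {q, r, s, t}, so r → ¬s is false there. This is the first violation.

5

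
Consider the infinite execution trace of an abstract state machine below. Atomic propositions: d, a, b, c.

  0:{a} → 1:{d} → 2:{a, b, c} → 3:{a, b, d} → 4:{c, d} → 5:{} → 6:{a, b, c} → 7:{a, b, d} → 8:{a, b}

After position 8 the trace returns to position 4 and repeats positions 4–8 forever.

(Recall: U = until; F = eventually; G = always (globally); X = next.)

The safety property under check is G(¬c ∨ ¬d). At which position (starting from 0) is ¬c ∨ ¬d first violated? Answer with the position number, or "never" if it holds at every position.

Check ¬c ∨ ¬d at each position in order: 0 ✓, 1 ✓, 2 ✓, 3 ✓.
At position 4 the labels are {c, d}, so ¬c ∨ ¬d is false there. This is the first violation.

4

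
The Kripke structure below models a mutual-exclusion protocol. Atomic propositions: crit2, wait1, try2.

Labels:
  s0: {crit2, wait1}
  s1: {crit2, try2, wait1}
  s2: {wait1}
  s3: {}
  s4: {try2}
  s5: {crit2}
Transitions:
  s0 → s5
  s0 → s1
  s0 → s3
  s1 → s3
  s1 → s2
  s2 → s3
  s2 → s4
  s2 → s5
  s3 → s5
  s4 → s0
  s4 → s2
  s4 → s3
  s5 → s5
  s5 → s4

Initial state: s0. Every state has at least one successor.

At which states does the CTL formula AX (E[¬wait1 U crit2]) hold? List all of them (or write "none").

{s0, s2, s3, s5}

States satisfying E[¬wait1 U crit2]: {s0, s1, s3, s4, s5}.
States satisfying AX (E[¬wait1 U crit2]): {s0, s2, s3, s5}.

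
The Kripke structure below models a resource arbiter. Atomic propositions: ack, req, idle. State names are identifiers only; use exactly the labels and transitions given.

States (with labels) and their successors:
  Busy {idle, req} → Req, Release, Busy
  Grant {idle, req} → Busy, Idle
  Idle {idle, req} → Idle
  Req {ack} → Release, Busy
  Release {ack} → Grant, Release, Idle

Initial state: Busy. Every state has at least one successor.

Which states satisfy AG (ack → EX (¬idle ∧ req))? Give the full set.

{Idle}

States satisfying ack → EX (¬idle ∧ req): {Busy, Grant, Idle}.
States satisfying AG (ack → EX (¬idle ∧ req)): {Idle}.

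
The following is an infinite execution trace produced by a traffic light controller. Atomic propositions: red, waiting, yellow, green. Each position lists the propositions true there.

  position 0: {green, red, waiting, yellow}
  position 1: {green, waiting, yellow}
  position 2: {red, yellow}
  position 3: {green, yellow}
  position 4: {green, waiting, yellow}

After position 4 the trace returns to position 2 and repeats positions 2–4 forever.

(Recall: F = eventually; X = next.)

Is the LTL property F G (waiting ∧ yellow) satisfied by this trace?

G (waiting ∧ yellow) is false at every position 0..4, so it never becomes true and F G (waiting ∧ yellow) fails.

Does not hold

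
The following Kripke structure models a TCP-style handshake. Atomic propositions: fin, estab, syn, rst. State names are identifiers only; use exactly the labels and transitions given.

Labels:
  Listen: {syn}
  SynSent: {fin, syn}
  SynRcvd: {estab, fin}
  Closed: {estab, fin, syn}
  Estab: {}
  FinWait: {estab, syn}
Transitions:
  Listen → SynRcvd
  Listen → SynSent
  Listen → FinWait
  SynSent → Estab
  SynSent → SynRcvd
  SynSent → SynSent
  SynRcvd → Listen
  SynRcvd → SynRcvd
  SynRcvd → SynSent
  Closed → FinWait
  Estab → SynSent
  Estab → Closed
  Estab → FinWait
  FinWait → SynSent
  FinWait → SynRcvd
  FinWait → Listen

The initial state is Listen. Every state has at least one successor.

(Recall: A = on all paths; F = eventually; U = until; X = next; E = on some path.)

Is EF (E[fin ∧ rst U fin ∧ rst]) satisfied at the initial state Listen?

Does not hold

States satisfying E[fin ∧ rst U fin ∧ rst]: ∅.
States satisfying EF (E[fin ∧ rst U fin ∧ rst]): ∅.
No suitable path/successor from Listen witnesses the formula.
Listen ∉ Sat(EF (E[fin ∧ rst U fin ∧ rst])).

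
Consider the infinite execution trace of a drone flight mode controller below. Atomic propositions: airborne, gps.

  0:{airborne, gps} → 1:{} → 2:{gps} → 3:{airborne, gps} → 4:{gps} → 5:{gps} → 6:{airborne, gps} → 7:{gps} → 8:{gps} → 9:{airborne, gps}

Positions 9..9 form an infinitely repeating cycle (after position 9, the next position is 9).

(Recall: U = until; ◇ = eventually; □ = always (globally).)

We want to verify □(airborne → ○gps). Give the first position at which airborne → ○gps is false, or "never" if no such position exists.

0

At position 0 the labels are {airborne, gps} and the next position 1 has {}, so airborne → ○gps is false there. This is the first violation.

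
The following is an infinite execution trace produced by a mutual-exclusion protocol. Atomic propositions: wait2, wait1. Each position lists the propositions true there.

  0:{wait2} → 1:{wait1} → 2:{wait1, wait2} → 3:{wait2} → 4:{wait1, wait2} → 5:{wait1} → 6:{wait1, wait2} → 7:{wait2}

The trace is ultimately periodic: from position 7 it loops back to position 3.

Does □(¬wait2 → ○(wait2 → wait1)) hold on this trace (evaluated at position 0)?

Holds

¬wait2 → ○(wait2 → wait1) holds at every position 0..7, and those are all positions ever visited, so □(¬wait2 → ○(wait2 → wait1)) holds.
Positions where ¬wait2 holds: 1, 5.
Check ○(wait2 → wait1) at each: 1→ok, 5→ok.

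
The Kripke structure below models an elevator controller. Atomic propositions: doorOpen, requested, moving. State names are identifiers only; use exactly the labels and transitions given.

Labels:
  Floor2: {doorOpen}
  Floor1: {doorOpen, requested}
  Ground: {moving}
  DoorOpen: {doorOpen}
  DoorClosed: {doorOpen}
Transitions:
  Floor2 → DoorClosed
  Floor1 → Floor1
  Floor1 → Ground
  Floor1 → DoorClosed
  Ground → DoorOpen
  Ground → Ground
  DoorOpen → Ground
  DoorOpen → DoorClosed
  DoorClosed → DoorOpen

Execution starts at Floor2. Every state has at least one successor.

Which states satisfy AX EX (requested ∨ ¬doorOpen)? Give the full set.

{Ground, DoorClosed}

States satisfying EX (requested ∨ ¬doorOpen): {Floor1, Ground, DoorOpen}.
States satisfying AX EX (requested ∨ ¬doorOpen): {Ground, DoorClosed}.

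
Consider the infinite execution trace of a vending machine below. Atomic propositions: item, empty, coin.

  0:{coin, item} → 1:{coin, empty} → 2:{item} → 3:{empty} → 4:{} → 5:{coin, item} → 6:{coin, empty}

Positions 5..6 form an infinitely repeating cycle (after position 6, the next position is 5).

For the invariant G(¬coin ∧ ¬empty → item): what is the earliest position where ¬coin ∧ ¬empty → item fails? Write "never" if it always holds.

4

Check ¬coin ∧ ¬empty → item at each position in order: 0 ✓, 1 ✓, 2 ✓, 3 ✓.
At position 4 the labels are {}, so ¬coin ∧ ¬empty → item is false there. This is the first violation.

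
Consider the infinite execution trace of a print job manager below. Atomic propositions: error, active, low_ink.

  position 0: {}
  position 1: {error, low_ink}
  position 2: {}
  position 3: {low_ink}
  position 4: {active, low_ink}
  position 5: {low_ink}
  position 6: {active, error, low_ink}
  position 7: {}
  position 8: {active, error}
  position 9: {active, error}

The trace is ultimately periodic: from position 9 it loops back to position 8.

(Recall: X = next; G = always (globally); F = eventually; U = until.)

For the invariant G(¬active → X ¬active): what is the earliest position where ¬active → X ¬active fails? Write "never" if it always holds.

Check ¬active → X ¬active at each position in order: 0 ✓, 1 ✓, 2 ✓.
At position 3 the labels are {low_ink} and the next position 4 has {active, low_ink}, so ¬active → X ¬active is false there. This is the first violation.

3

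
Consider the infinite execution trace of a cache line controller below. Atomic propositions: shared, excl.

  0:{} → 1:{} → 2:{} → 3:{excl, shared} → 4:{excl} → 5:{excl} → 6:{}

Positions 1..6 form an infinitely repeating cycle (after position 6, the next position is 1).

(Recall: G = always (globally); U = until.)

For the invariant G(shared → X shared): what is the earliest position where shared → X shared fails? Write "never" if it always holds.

3

Check shared → X shared at each position in order: 0 ✓, 1 ✓, 2 ✓.
At position 3 the labels are {excl, shared} and the next position 4 has {excl}, so shared → X shared is false there. This is the first violation.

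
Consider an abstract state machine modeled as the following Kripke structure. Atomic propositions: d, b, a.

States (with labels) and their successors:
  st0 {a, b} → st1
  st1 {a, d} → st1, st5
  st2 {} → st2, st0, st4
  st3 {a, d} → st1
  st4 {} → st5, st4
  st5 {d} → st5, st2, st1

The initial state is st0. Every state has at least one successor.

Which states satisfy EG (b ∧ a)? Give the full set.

none

States satisfying b ∧ a: {st0}.
States satisfying EG (b ∧ a): ∅.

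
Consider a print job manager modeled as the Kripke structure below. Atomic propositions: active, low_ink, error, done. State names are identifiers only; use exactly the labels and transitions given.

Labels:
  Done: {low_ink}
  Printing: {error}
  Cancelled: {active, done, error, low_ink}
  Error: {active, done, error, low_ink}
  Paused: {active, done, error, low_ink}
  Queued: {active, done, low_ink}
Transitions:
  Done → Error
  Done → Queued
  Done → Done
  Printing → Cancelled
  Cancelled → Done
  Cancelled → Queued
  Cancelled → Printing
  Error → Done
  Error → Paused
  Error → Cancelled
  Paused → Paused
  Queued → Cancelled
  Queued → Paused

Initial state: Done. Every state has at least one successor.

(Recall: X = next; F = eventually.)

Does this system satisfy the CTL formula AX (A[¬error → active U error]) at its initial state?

Violated

States satisfying A[¬error → active U error]: {Printing, Cancelled, Error, Paused, Queued}.
States satisfying AX (A[¬error → active U error]): {Printing, Paused, Queued}.
Done ∉ Sat(AX (A[¬error → active U error])).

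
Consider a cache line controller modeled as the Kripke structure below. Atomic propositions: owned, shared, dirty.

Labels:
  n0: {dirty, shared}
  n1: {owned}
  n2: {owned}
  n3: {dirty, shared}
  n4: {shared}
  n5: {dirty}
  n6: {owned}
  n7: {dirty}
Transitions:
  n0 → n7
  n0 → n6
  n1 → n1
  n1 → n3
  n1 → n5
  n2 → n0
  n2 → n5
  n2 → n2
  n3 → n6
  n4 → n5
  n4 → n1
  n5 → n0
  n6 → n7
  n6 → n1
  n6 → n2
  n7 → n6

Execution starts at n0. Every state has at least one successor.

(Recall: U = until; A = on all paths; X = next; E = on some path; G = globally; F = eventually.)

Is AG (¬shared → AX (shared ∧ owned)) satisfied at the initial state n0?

No

States satisfying ¬shared → AX (shared ∧ owned): {n0, n3, n4}.
States satisfying AG (¬shared → AX (shared ∧ owned)): ∅.
n1 is reachable from n0 and violates ¬shared → AX (shared ∧ owned), so AG fails at n0.
n0 ∉ Sat(AG (¬shared → AX (shared ∧ owned))).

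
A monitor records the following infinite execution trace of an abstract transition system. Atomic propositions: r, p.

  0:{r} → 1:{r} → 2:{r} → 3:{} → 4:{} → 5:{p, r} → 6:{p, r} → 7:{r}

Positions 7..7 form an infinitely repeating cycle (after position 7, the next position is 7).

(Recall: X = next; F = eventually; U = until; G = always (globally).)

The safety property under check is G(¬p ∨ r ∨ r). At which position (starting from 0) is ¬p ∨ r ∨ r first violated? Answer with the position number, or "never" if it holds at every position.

never

¬p ∨ r ∨ r holds at every position 0..7, and those are all the positions the trace ever visits, so the invariant G(¬p ∨ r ∨ r) is never violated.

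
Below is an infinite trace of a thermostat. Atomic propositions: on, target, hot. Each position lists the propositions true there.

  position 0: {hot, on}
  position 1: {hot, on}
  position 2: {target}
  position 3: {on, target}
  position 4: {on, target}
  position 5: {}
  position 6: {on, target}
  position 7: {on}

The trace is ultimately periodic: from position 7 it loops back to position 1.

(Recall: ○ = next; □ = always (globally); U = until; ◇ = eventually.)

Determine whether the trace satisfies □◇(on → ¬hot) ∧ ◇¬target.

◇(on → ¬hot) holds at every position 0..7, and those are all positions ever visited, so □◇(on → ¬hot) holds.
¬target holds at position 0, which is reachable from 0, so ◇¬target holds.
At position 0: □◇(on → ¬hot) is true; ◇¬target is true; so □◇(on → ¬hot) ∧ ◇¬target is true.

Satisfied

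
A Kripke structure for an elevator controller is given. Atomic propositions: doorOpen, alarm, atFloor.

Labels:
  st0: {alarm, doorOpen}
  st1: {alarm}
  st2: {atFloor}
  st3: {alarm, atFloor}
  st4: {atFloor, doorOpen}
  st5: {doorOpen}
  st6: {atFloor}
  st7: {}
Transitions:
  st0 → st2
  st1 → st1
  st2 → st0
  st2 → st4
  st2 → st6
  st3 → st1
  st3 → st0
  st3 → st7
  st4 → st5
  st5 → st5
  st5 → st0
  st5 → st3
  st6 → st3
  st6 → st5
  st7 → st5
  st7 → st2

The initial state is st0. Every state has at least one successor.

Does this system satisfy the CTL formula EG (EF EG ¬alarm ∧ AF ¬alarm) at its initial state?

States satisfying EF EG ¬alarm ∧ AF ¬alarm: {st0, st2, st4, st5, st6, st7}.
States satisfying EG (EF EG ¬alarm ∧ AF ¬alarm): {st0, st2, st4, st5, st6, st7}.
st0 ∈ Sat(EG (EF EG ¬alarm ∧ AF ¬alarm)).

Satisfied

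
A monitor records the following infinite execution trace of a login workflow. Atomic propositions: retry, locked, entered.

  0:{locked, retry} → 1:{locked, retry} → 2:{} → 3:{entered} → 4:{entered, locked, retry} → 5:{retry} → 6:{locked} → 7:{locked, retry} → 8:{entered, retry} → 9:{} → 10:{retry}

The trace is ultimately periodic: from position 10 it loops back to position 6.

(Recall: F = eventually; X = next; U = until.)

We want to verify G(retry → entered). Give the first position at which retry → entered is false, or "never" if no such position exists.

0

At position 0 the labels are {locked, retry}, so retry → entered is false there. This is the first violation.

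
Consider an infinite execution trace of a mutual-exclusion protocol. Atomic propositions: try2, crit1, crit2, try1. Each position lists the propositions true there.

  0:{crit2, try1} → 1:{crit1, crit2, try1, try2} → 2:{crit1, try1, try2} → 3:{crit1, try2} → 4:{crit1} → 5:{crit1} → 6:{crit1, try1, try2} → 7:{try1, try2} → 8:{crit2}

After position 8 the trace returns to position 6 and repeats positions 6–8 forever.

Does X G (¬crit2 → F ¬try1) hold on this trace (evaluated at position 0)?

The position after 0 is 1; G (¬crit2 → F ¬try1) is true there.

Satisfied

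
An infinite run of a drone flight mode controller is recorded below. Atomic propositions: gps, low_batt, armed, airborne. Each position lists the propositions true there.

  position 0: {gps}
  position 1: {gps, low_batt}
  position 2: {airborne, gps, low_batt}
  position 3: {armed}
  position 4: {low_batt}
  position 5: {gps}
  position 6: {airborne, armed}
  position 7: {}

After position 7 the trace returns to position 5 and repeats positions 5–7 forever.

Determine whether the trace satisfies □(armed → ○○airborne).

armed → ○○airborne must hold at every position from 0 onward. It fails at position 3, so □(armed → ○○airborne) is false.
Positions where armed holds: 3, 6.
Check ○○airborne at each: 3→fails, 6→fails.

Violated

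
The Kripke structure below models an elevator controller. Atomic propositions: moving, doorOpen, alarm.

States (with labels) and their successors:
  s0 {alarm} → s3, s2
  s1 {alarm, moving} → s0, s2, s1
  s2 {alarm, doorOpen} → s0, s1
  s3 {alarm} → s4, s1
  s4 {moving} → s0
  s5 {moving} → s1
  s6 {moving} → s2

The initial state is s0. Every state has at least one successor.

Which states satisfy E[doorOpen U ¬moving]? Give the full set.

{s0, s2, s3}

States satisfying doorOpen: {s2}.
States satisfying ¬moving: {s0, s2, s3}.
States satisfying E[doorOpen U ¬moving]: {s0, s2, s3}.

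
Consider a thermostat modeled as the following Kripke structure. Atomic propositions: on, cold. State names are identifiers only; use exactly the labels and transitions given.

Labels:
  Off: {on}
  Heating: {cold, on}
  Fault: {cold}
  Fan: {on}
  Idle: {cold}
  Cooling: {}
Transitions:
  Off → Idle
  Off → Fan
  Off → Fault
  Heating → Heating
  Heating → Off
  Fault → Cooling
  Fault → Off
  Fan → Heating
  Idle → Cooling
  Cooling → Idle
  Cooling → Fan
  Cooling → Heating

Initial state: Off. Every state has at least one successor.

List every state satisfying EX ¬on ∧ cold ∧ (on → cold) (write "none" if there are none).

{Fault, Idle}

States satisfying ¬on: {Fault, Idle, Cooling}.
States satisfying EX ¬on: {Off, Fault, Idle, Cooling}.
States satisfying on → cold: {Heating, Fault, Idle, Cooling}.
States satisfying cold ∧ (on → cold): {Heating, Fault, Idle}.
States satisfying EX ¬on ∧ cold ∧ (on → cold): {Fault, Idle}.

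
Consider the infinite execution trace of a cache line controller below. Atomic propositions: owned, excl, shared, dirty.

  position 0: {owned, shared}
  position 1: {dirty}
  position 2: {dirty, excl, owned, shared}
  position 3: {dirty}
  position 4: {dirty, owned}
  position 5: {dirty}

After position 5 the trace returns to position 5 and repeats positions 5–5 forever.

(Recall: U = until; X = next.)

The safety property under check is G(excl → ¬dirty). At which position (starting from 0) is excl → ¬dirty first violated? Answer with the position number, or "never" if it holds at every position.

2

Check excl → ¬dirty at each position in order: 0 ✓, 1 ✓.
At position 2 the labels are {dirty, excl, owned, shared}, so excl → ¬dirty is false there. This is the first violation.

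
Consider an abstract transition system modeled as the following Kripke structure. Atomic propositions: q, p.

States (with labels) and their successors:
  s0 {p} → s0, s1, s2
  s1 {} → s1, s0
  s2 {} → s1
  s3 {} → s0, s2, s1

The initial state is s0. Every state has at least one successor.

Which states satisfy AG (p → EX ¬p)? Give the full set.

{s0, s1, s2, s3}

States satisfying p → EX ¬p: {s0, s1, s2, s3}.
States satisfying AG (p → EX ¬p): {s0, s1, s2, s3}.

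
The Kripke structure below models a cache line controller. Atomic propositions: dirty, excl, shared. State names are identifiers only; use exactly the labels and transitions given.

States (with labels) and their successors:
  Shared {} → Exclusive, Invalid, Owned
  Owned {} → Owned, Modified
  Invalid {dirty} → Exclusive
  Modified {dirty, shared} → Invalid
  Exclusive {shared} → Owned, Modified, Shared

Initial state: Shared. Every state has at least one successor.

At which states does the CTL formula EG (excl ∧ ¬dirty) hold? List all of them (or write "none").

States satisfying excl ∧ ¬dirty: ∅.
States satisfying EG (excl ∧ ¬dirty): ∅.

none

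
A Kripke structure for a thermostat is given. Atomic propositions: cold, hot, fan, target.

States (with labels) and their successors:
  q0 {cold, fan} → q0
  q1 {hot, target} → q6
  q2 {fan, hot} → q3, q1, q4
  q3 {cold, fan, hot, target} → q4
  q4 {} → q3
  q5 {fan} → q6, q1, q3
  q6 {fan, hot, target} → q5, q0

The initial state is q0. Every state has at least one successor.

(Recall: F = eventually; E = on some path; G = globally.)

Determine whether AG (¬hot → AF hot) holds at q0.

States satisfying ¬hot → AF hot: {q1, q2, q3, q4, q5, q6}.
States satisfying AG (¬hot → AF hot): {q3, q4}.
q0 is reachable from q0 and violates ¬hot → AF hot, so AG fails at q0.
q0 ∉ Sat(AG (¬hot → AF hot)).

No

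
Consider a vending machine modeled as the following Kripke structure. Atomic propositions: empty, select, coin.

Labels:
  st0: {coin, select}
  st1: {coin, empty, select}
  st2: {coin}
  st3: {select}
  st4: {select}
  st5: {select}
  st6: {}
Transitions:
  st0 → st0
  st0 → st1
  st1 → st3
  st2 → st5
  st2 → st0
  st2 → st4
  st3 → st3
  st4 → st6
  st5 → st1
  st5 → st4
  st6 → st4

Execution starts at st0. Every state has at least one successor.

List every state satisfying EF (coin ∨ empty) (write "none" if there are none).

States satisfying coin ∨ empty: {st0, st1, st2}.
States satisfying EF (coin ∨ empty): {st0, st1, st2, st5}.

{st0, st1, st2, st5}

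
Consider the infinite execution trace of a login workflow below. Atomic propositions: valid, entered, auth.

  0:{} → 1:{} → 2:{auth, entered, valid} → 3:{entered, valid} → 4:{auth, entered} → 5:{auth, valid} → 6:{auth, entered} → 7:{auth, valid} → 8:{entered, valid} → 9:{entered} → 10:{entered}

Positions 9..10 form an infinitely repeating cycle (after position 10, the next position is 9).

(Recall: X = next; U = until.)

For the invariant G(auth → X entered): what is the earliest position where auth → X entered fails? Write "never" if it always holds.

Check auth → X entered at each position in order: 0 ✓, 1 ✓, 2 ✓, 3 ✓.
At position 4 the labels are {auth, entered} and the next position 5 has {auth, valid}, so auth → X entered is false there. This is the first violation.

4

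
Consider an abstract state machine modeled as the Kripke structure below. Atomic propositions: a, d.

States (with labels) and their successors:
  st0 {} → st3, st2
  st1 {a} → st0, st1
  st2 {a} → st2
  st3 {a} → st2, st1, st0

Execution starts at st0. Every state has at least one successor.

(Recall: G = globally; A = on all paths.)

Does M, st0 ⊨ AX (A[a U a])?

States satisfying A[a U a]: {st1, st2, st3}.
States satisfying AX (A[a U a]): {st0, st2}.
st0 ∈ Sat(AX (A[a U a])).

Holds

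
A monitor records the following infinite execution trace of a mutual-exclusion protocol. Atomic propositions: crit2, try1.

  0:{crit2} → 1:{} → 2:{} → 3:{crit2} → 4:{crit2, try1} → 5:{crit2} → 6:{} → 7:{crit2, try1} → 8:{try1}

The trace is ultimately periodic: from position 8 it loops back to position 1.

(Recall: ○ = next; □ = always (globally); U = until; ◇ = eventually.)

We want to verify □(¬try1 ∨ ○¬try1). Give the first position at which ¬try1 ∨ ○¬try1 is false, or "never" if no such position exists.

Check ¬try1 ∨ ○¬try1 at each position in order: 0 ✓, 1 ✓, 2 ✓, 3 ✓, 4 ✓, 5 ✓, 6 ✓.
At position 7 the labels are {crit2, try1} and the next position 8 has {try1}, so ¬try1 ∨ ○¬try1 is false there. This is the first violation.

7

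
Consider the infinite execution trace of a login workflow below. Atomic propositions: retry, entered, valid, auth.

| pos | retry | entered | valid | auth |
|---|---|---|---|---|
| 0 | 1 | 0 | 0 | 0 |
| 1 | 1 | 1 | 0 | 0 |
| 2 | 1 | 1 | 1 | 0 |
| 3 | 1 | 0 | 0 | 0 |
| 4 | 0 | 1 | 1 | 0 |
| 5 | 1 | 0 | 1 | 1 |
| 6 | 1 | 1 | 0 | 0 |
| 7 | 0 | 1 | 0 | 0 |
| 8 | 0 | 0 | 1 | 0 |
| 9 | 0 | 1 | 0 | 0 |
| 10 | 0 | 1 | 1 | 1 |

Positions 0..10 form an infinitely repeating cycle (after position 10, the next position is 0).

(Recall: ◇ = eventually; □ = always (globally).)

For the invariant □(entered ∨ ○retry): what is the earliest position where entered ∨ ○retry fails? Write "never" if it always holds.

Check entered ∨ ○retry at each position in order: 0 ✓, 1 ✓, 2 ✓.
At position 3 the labels are {retry} and the next position 4 has {entered, valid}, so entered ∨ ○retry is false there. This is the first violation.

3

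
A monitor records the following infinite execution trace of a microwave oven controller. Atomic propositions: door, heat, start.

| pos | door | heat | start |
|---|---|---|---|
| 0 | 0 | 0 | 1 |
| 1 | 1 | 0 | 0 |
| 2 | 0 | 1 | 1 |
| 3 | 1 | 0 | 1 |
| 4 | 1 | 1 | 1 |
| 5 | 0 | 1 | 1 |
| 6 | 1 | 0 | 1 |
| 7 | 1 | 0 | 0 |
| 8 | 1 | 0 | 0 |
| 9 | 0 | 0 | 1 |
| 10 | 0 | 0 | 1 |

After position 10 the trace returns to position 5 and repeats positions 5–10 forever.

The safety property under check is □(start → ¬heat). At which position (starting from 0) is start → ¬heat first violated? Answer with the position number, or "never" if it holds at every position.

Check start → ¬heat at each position in order: 0 ✓, 1 ✓.
At position 2 the labels are {heat, start}, so start → ¬heat is false there. This is the first violation.

2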